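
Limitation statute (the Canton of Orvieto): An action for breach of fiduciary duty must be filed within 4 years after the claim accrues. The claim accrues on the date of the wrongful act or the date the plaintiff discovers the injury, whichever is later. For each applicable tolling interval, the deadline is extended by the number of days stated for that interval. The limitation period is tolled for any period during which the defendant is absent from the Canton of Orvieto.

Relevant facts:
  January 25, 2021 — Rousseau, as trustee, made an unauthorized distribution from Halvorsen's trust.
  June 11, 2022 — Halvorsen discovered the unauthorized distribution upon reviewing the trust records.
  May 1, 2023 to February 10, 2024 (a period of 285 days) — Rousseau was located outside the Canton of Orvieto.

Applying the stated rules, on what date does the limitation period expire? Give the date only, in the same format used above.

March 23, 2027

Taking the later of the act (January 25, 2021) and discovery (June 11, 2022), the claim accrued on June 11, 2022.
Adding the 4 years base period to June 11, 2022 gives a deadline of June 11, 2026, before any tolling.
Because the defendant's absence from the jurisdiction ran from May 1, 2023 to February 10, 2024, the deadline is extended by 285 days to March 23, 2027.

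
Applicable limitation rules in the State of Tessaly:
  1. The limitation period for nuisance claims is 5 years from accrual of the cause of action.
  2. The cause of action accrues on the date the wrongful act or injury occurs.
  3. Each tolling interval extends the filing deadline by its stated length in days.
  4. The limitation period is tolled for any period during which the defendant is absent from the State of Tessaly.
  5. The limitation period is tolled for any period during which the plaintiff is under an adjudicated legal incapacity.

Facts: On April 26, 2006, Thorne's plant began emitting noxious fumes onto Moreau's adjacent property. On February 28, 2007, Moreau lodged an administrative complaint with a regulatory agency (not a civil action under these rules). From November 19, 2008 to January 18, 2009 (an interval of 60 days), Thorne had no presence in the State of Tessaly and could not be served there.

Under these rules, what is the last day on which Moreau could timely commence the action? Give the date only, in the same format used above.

The claim accrued on April 26, 2006, when the wrongful act occurred.
The untolled deadline — 5 years after April 26, 2006 — is April 26, 2011.
Because the defendant's absence from the jurisdiction ran from November 19, 2008 to January 18, 2009, the deadline is extended by 60 days to June 25, 2011.
None of the other events listed affects the running of the period under the stated rules.

June 25, 2011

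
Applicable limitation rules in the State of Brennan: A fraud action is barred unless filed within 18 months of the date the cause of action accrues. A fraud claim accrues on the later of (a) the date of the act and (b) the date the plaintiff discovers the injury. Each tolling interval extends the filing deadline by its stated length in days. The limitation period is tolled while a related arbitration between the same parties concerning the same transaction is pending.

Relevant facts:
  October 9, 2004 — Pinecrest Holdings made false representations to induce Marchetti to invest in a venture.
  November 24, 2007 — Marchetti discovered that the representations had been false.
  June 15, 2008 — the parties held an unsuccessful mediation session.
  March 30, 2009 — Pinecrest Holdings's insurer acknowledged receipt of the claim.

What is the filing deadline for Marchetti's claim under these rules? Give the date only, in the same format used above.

May 24, 2009

Taking the later of the act (October 9, 2004) and discovery (November 24, 2007), the claim accrued on November 24, 2007.
The untolled deadline — 18 months after November 24, 2007 — is May 24, 2009.
The other events in the timeline have no effect on the limitation period under the stated rules.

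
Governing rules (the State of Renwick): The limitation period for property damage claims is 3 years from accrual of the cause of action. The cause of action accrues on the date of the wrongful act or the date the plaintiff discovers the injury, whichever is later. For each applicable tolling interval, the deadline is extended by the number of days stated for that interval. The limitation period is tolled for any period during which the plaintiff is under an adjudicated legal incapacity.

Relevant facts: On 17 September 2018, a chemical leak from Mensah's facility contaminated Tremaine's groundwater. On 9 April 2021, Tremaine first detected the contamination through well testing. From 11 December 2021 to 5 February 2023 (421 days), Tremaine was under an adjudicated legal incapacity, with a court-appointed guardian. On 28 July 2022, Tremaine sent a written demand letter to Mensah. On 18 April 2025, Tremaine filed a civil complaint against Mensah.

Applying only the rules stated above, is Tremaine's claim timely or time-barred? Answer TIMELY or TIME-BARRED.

TIMELY

Because discovery on 9 April 2021 post-dates the 17 September 2018 act, accrual under the later-of rule falls on 9 April 2021.
The untolled deadline — 3 years after 9 April 2021 — is 9 April 2024.
The period was tolled for 421 days by the plaintiff's legal incapacity (11 December 2021 to 5 February 2023), pushing the deadline to 4 June 2025.
Nothing else in the chronology tolls or restarts the period.
The 18 April 2025 filing precedes the 4 June 2025 deadline; the claim is timely.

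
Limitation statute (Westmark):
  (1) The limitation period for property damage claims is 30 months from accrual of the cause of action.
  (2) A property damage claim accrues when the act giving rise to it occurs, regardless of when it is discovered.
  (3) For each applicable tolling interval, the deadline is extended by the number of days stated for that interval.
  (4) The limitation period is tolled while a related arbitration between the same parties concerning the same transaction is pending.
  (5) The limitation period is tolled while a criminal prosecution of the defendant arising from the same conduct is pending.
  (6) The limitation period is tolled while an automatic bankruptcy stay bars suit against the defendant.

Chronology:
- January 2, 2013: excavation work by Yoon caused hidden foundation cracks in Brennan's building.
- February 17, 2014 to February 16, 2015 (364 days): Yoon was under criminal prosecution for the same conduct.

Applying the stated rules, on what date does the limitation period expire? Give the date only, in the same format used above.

June 30, 2016

The cause of action accrued on January 2, 2013, the date of the act.
Adding the 30 months base period to January 2, 2013 gives a deadline of July 2, 2015, before any tolling.
The pending criminal prosecution from February 17, 2014 to February 16, 2015 tolled the period for 364 days, extending the deadline to June 30, 2016.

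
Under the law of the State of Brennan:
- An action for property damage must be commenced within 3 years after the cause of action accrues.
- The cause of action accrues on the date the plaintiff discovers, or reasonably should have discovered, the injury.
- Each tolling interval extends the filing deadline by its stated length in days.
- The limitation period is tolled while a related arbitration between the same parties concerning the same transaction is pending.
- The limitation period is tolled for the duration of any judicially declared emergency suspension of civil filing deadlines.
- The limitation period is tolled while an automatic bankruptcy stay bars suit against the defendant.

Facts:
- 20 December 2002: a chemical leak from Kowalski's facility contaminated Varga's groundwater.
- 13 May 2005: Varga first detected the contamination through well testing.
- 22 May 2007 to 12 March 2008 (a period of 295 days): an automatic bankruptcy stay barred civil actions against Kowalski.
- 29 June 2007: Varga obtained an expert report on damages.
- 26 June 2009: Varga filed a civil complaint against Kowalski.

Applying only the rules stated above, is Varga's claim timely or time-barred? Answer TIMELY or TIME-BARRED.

TIME-BARRED

Under the discovery rule, the claim accrued on 13 May 2005, when Varga discovered the injury — not on the 20 December 2002 date of the underlying act.
The untolled deadline — 3 years after 13 May 2005 — is 13 May 2008.
Because the automatic bankruptcy stay ran from 22 May 2007 to 12 March 2008, the deadline is extended by 295 days to 4 March 2009.
Nothing else in the chronology tolls or restarts the period.
Varga filed on 26 June 2009, after the 4 March 2009 deadline, so the action is time-barred.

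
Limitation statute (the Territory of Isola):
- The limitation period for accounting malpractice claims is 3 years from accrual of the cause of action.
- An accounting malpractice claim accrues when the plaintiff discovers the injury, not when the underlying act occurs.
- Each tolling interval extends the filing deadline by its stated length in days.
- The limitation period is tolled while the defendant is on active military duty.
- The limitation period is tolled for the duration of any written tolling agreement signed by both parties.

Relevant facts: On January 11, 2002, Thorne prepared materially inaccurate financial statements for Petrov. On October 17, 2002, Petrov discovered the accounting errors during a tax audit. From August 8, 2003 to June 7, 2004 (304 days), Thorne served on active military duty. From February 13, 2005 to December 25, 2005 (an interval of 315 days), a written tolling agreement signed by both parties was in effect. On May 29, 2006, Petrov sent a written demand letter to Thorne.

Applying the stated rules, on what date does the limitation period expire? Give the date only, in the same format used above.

June 28, 2007

The claim did not accrue until Petrov discovered the injury on October 17, 2002; the January 11, 2002 act date does not start the clock under the stated rule.
3 years from October 17, 2002 is October 17, 2005.
The period was tolled for 304 days by the defendant's active military service (August 8, 2003 to June 7, 2004), pushing the deadline to August 17, 2006.
The period was tolled for 315 days by the written tolling agreement (February 13, 2005 to December 25, 2005), pushing the deadline to June 28, 2007.
The other events in the timeline have no effect on the limitation period under the stated rules.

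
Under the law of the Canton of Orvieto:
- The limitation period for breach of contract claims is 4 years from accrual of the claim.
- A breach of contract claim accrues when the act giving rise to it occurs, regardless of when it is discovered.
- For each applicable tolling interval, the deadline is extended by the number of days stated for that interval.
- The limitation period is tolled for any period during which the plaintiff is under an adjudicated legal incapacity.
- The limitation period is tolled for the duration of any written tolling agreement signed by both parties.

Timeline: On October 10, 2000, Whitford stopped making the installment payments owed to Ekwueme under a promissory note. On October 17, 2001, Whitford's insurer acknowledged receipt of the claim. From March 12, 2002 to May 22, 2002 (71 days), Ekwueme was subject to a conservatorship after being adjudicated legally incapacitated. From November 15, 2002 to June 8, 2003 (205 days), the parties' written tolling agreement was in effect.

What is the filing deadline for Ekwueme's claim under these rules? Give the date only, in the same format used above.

The limitation period began to run on October 10, 2000.
4 years from October 10, 2000 is October 10, 2004.
The period was tolled for 71 days by the plaintiff's legal incapacity (March 12, 2002 to May 22, 2002), pushing the deadline to December 20, 2004.
The written tolling agreement from November 15, 2002 to June 8, 2003 tolled the period for 205 days, extending the deadline to July 13, 2005.
Nothing else in the chronology tolls or restarts the period.

July 13, 2005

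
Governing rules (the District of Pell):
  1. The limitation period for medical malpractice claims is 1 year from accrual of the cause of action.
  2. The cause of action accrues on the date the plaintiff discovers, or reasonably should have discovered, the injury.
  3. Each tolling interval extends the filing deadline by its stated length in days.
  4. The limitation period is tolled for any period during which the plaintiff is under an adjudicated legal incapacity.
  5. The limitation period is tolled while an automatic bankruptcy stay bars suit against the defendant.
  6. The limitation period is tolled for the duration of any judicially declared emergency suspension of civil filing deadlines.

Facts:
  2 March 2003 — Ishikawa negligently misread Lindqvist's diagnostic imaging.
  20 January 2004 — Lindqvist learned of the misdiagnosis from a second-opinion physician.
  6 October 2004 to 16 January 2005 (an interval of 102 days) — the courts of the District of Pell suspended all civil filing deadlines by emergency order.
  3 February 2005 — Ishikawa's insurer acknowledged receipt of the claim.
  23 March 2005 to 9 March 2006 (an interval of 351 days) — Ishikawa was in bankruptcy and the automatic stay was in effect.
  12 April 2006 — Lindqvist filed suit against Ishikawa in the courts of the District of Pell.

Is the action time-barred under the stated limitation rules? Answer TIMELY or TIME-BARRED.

The claim did not accrue until Lindqvist discovered the injury on 20 January 2004; the 2 March 2003 act date does not start the clock under the stated rule.
1 year from 20 January 2004 is 20 January 2005.
The emergency suspension of filing deadlines from 6 October 2004 to 16 January 2005 tolled the period for 102 days, extending the deadline to 2 May 2005.
Because the automatic bankruptcy stay ran from 23 March 2005 to 9 March 2006, the deadline is extended by 351 days to 18 April 2006.
None of the other events listed affects the running of the period under the stated rules.
The 12 April 2006 filing precedes the 18 April 2006 deadline; the claim is timely.

TIMELY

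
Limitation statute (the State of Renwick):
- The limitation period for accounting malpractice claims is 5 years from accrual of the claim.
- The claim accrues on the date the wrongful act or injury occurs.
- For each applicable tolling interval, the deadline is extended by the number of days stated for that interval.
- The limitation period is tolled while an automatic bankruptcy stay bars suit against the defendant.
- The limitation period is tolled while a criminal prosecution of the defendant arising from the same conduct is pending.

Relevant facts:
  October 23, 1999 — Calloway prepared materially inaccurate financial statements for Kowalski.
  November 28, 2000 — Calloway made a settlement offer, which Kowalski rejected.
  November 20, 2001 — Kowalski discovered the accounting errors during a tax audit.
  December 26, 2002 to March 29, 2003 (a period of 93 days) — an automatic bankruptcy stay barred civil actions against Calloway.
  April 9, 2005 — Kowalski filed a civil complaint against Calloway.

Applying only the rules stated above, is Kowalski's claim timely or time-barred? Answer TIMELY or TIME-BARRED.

TIME-BARRED

Accrual is governed by the date of the act, so the period began to run on October 23, 1999; the later discovery on November 20, 2001 is irrelevant under the stated rule.
The untolled deadline — 5 years after October 23, 1999 — is October 23, 2004.
The period was tolled for 93 days by the automatic bankruptcy stay (December 26, 2002 to March 29, 2003), pushing the deadline to January 24, 2005.
The other events in the timeline have no effect on the limitation period under the stated rules.
The April 9, 2005 filing falls after the January 24, 2005 deadline; the claim is time-barred.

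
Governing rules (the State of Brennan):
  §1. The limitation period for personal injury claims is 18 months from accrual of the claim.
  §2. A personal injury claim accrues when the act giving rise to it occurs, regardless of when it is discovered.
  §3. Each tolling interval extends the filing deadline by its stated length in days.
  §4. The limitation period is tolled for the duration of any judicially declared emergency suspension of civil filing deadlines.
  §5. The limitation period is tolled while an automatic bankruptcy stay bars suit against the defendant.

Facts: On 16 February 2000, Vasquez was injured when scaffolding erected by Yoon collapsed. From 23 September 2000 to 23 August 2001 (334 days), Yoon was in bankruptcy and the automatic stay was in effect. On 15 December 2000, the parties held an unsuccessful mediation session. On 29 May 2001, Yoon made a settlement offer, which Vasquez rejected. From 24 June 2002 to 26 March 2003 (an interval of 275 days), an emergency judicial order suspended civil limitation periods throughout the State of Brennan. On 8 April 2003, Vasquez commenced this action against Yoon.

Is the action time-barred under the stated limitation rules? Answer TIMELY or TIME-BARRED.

TIMELY

The limitation period began to run on 16 February 2000.
The untolled deadline — 18 months after 16 February 2000 — is 16 August 2001.
The automatic bankruptcy stay from 23 September 2000 to 23 August 2001 tolled the period for 334 days, extending the deadline to 16 July 2002.
The emergency suspension of filing deadlines from 24 June 2002 to 26 March 2003 tolled the period for 275 days, extending the deadline to 17 April 2003.
The other events in the timeline have no effect on the limitation period under the stated rules.
The 8 April 2003 filing precedes the 17 April 2003 deadline; the claim is timely.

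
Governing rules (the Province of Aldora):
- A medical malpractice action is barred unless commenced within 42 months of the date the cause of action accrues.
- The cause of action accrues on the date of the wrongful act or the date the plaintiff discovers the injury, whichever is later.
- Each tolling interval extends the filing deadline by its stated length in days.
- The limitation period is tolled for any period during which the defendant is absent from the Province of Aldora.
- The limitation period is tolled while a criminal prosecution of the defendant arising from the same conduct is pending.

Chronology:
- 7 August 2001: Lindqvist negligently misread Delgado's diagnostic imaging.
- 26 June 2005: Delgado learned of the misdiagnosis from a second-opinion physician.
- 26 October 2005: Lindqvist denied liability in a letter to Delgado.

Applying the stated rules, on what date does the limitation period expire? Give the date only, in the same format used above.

Taking the later of the act (7 August 2001) and discovery (26 June 2005), the claim accrued on 26 June 2005.
The untolled deadline — 42 months after 26 June 2005 — is 26 December 2008.
The other events in the timeline have no effect on the limitation period under the stated rules.

26 December 2008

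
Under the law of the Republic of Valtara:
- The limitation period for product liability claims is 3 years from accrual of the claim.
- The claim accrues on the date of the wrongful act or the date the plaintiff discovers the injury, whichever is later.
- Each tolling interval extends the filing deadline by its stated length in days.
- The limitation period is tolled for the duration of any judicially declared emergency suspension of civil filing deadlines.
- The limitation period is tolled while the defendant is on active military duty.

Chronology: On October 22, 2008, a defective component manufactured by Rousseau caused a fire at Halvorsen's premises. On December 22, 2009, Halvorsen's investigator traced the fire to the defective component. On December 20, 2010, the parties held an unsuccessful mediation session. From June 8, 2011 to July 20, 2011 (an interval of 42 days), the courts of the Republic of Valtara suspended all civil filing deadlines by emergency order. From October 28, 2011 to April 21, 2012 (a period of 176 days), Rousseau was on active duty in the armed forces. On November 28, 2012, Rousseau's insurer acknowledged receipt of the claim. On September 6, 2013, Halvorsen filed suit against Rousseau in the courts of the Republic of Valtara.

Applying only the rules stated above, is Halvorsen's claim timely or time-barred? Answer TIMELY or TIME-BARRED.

The claim accrued on December 22, 2009 — the later of the October 22, 2008 act and the December 22, 2009 discovery.
The untolled deadline — 3 years after December 22, 2009 — is December 22, 2012.
Because the emergency suspension of filing deadlines ran from June 8, 2011 to July 20, 2011, the deadline is extended by 42 days to February 2, 2013.
The period was tolled for 176 days by the defendant's active military service (October 28, 2011 to April 21, 2012), pushing the deadline to July 28, 2013.
The other events in the timeline have no effect on the limitation period under the stated rules.
Filing on September 6, 2013 missed the July 28, 2013 deadline — the action is time-barred.

TIME-BARRED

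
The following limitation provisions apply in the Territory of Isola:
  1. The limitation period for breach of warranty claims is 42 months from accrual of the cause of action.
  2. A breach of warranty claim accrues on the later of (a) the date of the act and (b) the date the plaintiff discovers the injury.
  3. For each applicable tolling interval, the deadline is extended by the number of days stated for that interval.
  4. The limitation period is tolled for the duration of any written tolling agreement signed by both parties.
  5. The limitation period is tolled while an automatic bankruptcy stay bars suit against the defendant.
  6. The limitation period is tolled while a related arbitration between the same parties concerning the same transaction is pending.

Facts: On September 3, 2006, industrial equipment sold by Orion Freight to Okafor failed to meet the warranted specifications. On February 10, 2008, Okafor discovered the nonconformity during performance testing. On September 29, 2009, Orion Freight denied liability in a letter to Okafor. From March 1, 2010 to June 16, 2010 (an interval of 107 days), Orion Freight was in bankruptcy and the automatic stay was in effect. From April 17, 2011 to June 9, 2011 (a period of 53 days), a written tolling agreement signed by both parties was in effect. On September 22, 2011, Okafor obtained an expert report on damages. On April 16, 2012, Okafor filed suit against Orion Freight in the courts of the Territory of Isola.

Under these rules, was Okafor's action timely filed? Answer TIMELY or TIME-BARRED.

TIME-BARRED

Taking the later of the act (September 3, 2006) and discovery (February 10, 2008), the claim accrued on February 10, 2008.
The untolled deadline — 42 months after February 10, 2008 — is August 10, 2011.
The period was tolled for 107 days by the automatic bankruptcy stay (March 1, 2010 to June 16, 2010), pushing the deadline to November 25, 2011.
The written tolling agreement from April 17, 2011 to June 9, 2011 tolled the period for 53 days, extending the deadline to January 17, 2012.
Nothing else in the chronology tolls or restarts the period.
Filing on April 16, 2012 missed the January 17, 2012 deadline — the action is time-barred.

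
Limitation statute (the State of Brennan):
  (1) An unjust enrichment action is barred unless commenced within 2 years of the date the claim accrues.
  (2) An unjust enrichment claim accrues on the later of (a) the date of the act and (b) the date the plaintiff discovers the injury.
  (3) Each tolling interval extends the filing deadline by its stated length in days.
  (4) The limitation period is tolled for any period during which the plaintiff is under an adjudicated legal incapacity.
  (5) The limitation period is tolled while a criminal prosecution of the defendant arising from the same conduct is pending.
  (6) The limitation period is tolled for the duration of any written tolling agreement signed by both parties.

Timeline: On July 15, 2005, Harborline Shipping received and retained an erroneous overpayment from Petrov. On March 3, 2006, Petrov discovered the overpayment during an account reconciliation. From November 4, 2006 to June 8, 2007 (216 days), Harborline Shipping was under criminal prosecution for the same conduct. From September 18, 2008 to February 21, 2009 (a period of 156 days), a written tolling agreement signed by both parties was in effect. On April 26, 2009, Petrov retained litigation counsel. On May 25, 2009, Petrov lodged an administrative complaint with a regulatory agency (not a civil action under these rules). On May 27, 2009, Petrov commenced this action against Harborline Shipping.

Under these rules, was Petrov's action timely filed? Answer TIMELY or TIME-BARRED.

TIME-BARRED

The claim accrued on March 3, 2006 — the later of the July 15, 2005 act and the March 3, 2006 discovery.
2 years from March 3, 2006 is March 3, 2008.
Because the pending criminal prosecution ran from November 4, 2006 to June 8, 2007, the deadline is extended by 216 days to October 5, 2008.
The written tolling agreement from September 18, 2008 to February 21, 2009 tolled the period for 156 days, extending the deadline to March 10, 2009.
Nothing else in the chronology tolls or restarts the period.
The May 27, 2009 filing falls after the March 10, 2009 deadline; the claim is time-barred.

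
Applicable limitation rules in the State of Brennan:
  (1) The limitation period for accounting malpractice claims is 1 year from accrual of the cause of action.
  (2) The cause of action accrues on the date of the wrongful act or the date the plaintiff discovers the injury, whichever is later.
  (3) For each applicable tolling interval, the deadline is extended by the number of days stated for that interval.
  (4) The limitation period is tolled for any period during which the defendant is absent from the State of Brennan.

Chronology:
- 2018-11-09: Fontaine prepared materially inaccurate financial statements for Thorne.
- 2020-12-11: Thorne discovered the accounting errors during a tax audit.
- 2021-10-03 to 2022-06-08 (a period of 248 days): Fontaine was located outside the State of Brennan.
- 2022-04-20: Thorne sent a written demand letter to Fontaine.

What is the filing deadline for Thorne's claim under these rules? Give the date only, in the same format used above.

Because discovery on 2020-12-11 post-dates the 2018-11-09 act, accrual under the later-of rule falls on 2020-12-11.
The untolled deadline — 1 year after 2020-12-11 — is 2021-12-11.
The defendant's absence from the jurisdiction from 2021-10-03 to 2022-06-08 tolled the period for 248 days, extending the deadline to 2022-08-16.
None of the other events listed affects the running of the period under the stated rules.

2022-08-16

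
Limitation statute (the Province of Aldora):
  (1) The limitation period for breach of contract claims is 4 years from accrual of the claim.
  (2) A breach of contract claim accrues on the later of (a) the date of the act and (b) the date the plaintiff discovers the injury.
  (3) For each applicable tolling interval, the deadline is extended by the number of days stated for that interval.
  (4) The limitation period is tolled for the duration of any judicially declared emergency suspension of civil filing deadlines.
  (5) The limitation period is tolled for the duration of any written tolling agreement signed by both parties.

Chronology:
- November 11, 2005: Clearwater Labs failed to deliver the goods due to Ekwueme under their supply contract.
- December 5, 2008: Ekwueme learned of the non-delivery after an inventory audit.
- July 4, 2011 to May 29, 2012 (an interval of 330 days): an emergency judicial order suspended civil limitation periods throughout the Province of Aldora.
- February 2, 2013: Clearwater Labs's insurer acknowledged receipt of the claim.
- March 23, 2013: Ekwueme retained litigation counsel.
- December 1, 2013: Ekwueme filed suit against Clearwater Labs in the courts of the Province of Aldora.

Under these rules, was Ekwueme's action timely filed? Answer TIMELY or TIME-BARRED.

Taking the later of the act (November 11, 2005) and discovery (December 5, 2008), the claim accrued on December 5, 2008.
Adding the 4 years base period to December 5, 2008 gives a deadline of December 5, 2012, before any tolling.
Because the emergency suspension of filing deadlines ran from July 4, 2011 to May 29, 2012, the deadline is extended by 330 days to October 31, 2013.
Nothing else in the chronology tolls or restarts the period.
The December 1, 2013 filing falls after the October 31, 2013 deadline; the claim is time-barred.

TIME-BARRED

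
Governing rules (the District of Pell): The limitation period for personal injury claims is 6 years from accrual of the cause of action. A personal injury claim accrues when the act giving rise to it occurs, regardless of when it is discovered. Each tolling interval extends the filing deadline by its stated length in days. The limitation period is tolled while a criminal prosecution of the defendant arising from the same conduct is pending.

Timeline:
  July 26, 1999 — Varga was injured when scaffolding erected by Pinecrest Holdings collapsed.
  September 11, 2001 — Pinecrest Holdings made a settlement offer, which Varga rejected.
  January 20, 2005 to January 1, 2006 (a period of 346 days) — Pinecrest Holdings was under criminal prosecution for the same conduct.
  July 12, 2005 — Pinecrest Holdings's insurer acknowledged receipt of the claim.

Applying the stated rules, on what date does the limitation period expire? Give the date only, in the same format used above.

The limitation period began to run on July 26, 1999.
The untolled deadline — 6 years after July 26, 1999 — is July 26, 2005.
Because the pending criminal prosecution ran from January 20, 2005 to January 1, 2006, the deadline is extended by 346 days to July 7, 2006.
The other events in the timeline have no effect on the limitation period under the stated rules.

July 7, 2006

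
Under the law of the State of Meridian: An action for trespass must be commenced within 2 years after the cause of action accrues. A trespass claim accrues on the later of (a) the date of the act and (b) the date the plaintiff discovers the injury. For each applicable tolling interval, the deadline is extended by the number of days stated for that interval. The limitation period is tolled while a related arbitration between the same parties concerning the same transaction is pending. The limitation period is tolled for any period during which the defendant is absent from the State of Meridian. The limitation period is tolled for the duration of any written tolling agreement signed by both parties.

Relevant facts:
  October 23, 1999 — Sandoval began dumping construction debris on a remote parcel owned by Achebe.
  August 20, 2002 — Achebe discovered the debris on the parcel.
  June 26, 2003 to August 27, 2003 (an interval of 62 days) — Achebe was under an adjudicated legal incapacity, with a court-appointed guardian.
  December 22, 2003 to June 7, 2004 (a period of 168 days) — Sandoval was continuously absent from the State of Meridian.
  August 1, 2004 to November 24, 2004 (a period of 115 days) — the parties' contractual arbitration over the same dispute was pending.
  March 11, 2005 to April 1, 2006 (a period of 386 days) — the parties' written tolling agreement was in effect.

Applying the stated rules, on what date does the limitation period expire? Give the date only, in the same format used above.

Because discovery on August 20, 2002 post-dates the October 23, 1999 act, accrual under the later-of rule falls on August 20, 2002.
The untolled deadline — 2 years after August 20, 2002 — is August 20, 2004.
Because the defendant's absence from the jurisdiction ran from December 22, 2003 to June 7, 2004, the deadline is extended by 168 days to February 4, 2005.
The pending related arbitration from August 1, 2004 to November 24, 2004 tolled the period for 115 days, extending the deadline to May 30, 2005.
The period was tolled for 386 days by the written tolling agreement (March 11, 2005 to April 1, 2006), pushing the deadline to June 20, 2006.
Although the plaintiff's incapacity ran from June 26, 2003 to August 27, 2003, the stated rules do not make that a tolling event, so it is disregarded.

June 20, 2006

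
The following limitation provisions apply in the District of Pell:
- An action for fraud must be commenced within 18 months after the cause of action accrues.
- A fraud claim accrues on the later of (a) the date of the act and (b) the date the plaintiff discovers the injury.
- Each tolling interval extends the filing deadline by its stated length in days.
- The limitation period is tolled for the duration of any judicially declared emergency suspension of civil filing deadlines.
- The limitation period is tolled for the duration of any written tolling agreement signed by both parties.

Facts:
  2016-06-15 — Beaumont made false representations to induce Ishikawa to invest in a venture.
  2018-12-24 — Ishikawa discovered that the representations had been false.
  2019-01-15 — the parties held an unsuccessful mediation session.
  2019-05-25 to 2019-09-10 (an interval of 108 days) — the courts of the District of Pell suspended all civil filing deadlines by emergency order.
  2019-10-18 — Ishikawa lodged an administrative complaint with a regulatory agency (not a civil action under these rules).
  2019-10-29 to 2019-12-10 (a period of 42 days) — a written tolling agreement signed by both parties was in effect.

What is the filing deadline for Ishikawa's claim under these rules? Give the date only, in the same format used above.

2020-11-21

Because discovery on 2018-12-24 post-dates the 2016-06-15 act, accrual under the later-of rule falls on 2018-12-24.
The untolled deadline — 18 months after 2018-12-24 — is 2020-06-24.
The period was tolled for 108 days by the emergency suspension of filing deadlines (2019-05-25 to 2019-09-10), pushing the deadline to 2020-10-10.
The period was tolled for 42 days by the written tolling agreement (2019-10-29 to 2019-12-10), pushing the deadline to 2020-11-21.
The other events in the timeline have no effect on the limitation period under the stated rules.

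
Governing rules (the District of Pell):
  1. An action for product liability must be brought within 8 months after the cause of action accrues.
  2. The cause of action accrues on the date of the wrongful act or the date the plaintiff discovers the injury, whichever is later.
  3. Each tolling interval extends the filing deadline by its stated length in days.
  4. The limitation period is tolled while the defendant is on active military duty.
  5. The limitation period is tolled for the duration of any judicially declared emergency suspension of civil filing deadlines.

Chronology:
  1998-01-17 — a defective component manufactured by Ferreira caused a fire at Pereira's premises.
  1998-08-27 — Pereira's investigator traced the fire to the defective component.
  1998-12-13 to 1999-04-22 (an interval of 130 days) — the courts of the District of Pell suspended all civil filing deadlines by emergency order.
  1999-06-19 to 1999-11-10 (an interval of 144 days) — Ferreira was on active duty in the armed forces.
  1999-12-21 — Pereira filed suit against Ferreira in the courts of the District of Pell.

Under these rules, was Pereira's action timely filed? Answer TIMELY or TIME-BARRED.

The claim accrued on 1998-08-27 — the later of the 1998-01-17 act and the 1998-08-27 discovery.
The untolled deadline — 8 months after 1998-08-27 — is 1999-04-27.
The emergency suspension of filing deadlines from 1998-12-13 to 1999-04-22 tolled the period for 130 days, extending the deadline to 1999-09-04.
The defendant's active military service from 1999-06-19 to 1999-11-10 tolled the period for 144 days, extending the deadline to 2000-01-26.
Filing on 1999-12-21 beat the 2000-01-26 deadline — the action is timely.

TIMELY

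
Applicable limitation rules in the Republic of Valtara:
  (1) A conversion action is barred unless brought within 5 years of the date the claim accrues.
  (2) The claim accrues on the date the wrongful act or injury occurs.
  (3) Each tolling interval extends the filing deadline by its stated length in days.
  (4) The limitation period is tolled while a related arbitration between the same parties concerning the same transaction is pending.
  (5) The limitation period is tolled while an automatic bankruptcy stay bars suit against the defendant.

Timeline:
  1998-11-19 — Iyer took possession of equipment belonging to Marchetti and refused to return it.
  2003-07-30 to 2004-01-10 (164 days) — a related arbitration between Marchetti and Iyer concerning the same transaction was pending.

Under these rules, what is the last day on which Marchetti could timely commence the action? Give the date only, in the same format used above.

2004-05-01

The claim accrued on 1998-11-19, when the wrongful act occurred.
5 years from 1998-11-19 is 2003-11-19.
Because the pending related arbitration ran from 2003-07-30 to 2004-01-10, the deadline is extended by 164 days to 2004-05-01.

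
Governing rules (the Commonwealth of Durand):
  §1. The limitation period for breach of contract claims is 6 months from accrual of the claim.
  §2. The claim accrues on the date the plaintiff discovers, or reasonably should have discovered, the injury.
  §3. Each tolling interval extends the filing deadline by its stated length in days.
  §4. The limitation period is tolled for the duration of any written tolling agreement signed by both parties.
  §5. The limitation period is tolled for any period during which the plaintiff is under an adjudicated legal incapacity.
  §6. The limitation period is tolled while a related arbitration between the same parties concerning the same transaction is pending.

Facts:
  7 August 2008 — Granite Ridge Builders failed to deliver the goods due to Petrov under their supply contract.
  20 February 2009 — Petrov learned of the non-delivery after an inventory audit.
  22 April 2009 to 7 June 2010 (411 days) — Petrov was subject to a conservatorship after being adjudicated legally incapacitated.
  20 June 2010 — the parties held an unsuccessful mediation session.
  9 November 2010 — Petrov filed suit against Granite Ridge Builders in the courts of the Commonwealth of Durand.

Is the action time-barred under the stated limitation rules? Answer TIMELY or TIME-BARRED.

TIME-BARRED

Under the discovery rule, the claim accrued on 20 February 2009, when Petrov discovered the injury — not on the 7 August 2008 date of the underlying act.
6 months from 20 February 2009 is 20 August 2009.
The plaintiff's legal incapacity from 22 April 2009 to 7 June 2010 tolled the period for 411 days, extending the deadline to 5 October 2010.
The other events in the timeline have no effect on the limitation period under the stated rules.
The 9 November 2010 filing falls after the 5 October 2010 deadline; the claim is time-barred.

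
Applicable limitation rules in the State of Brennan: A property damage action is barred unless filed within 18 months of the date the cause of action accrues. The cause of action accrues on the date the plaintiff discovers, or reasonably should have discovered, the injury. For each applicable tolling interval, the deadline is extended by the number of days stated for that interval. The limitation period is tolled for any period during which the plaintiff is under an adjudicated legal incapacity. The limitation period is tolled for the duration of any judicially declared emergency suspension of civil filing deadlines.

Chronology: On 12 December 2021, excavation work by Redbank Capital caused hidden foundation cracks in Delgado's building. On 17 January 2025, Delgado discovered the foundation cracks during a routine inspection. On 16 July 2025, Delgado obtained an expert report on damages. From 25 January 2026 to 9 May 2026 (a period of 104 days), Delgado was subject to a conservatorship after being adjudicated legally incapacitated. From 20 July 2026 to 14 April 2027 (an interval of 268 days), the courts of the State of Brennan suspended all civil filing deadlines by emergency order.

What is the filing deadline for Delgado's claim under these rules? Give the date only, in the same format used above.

Accrual is tied to discovery, so the period began on 17 January 2025 rather than on 12 December 2021 when the act occurred.
The untolled deadline — 18 months after 17 January 2025 — is 17 July 2026.
The period was tolled for 104 days by the plaintiff's legal incapacity (25 January 2026 to 9 May 2026), pushing the deadline to 29 October 2026.
The period was tolled for 268 days by the emergency suspension of filing deadlines (20 July 2026 to 14 April 2027), pushing the deadline to 24 July 2027.
The other events in the timeline have no effect on the limitation period under the stated rules.

24 July 2027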